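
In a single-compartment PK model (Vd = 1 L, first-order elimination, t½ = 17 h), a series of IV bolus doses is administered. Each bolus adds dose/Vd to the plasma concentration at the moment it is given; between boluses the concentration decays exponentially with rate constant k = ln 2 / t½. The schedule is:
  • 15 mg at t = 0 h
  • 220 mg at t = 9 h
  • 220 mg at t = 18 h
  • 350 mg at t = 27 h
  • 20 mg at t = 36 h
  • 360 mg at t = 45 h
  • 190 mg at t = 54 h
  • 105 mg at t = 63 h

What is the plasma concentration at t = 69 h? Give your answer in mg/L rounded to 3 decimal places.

436.399 mg/L

k = ln 2 / 17 = 0.04077 per h
Dose 1 (15 mg at t=0 h): 15·exp(−0.04077·69) = 0.900 mg/L
Dose 2 (220 mg at t=9 h): 220·exp(−0.04077·60) = 19.053 mg/L
Dose 3 (220 mg at t=18 h): 220·exp(−0.04077·51) = 27.500 mg/L
Dose 4 (350 mg at t=27 h): 350·exp(−0.04077·42) = 63.146 mg/L
Dose 5 (20 mg at t=36 h): 20·exp(−0.04077·33) = 5.208 mg/L
Dose 6 (360 mg at t=45 h): 360·exp(−0.04077·24) = 135.307 mg/L
Dose 7 (190 mg at t=54 h): 190·exp(−0.04077·15) = 103.072 mg/L
Dose 8 (105 mg at t=63 h): 105·exp(−0.04077·6) = 82.214 mg/L
C(69) = 0.900 + 19.053 + 27.500 + 63.146 + 5.208 + 135.307 + 103.072 + 82.214 = 436.399 mg/L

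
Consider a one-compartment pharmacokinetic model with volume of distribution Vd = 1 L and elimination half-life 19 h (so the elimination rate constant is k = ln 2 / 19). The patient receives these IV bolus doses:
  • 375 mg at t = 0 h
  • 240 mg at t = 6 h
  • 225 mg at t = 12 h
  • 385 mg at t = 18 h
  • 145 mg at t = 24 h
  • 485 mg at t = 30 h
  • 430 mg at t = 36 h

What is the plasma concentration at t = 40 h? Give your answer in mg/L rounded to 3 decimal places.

k = ln 2 / 19 = 0.03648 per h
Dose 1 (375 mg at t=0 h): 375·exp(−0.03648·40) = 87.153 mg/L
Dose 2 (240 mg at t=6 h): 240·exp(−0.03648·34) = 69.427 mg/L
Dose 3 (225 mg at t=12 h): 225·exp(−0.03648·28) = 81.014 mg/L
Dose 4 (385 mg at t=18 h): 385·exp(−0.03648·22) = 172.544 mg/L
Dose 5 (145 mg at t=24 h): 145·exp(−0.03648·16) = 80.885 mg/L
Dose 6 (485 mg at t=30 h): 485·exp(−0.03648·10) = 336.748 mg/L
Dose 7 (430 mg at t=36 h): 430·exp(−0.03648·4) = 371.615 mg/L
C(40) = 87.153 + 69.427 + 81.014 + 172.544 + 80.885 + 336.748 + 371.615 = 1199.386 mg/L

1199.386 mg/L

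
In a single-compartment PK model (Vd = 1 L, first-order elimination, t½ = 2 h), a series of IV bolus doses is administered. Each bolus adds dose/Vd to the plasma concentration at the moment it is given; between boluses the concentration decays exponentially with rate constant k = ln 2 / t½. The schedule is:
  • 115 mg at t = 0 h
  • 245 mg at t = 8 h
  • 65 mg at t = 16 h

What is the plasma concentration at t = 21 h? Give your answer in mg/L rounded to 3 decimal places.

14.277 mg/L

k = ln 2 / 2 = 0.34657 per h
Dose 1 (115 mg at t=0 h): 115·exp(−0.34657·21) = 0.079 mg/L
Dose 2 (245 mg at t=8 h): 245·exp(−0.34657·13) = 2.707 mg/L
Dose 3 (65 mg at t=16 h): 65·exp(−0.34657·5) = 11.490 mg/L
C(21) = 0.079 + 2.707 + 11.490 = 14.277 mg/L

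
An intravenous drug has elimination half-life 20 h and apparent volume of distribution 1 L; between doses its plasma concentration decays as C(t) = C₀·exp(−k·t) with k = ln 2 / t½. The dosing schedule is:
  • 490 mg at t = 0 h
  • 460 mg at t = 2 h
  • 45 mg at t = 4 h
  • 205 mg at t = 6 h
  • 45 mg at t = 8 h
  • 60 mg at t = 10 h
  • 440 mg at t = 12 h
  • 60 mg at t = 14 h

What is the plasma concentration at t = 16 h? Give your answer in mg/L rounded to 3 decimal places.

1261.103 mg/L

k = ln 2 / 20 = 0.03466 per h
Dose 1 (490 mg at t=0 h): 490·exp(−0.03466·16) = 281.431 mg/L
Dose 2 (460 mg at t=2 h): 460·exp(−0.03466·14) = 283.163 mg/L
Dose 3 (45 mg at t=4 h): 45·exp(−0.03466·12) = 29.689 mg/L
Dose 4 (205 mg at t=6 h): 205·exp(−0.03466·10) = 144.957 mg/L
Dose 5 (45 mg at t=8 h): 45·exp(−0.03466·8) = 34.104 mg/L
Dose 6 (60 mg at t=10 h): 60·exp(−0.03466·6) = 48.735 mg/L
Dose 7 (440 mg at t=12 h): 440·exp(−0.03466·4) = 383.042 mg/L
Dose 8 (60 mg at t=14 h): 60·exp(−0.03466·2) = 55.982 mg/L
C(16) = 281.431 + 283.163 + 29.689 + 144.957 + 34.104 + 48.735 + 383.042 + 55.982 = 1261.103 mg/L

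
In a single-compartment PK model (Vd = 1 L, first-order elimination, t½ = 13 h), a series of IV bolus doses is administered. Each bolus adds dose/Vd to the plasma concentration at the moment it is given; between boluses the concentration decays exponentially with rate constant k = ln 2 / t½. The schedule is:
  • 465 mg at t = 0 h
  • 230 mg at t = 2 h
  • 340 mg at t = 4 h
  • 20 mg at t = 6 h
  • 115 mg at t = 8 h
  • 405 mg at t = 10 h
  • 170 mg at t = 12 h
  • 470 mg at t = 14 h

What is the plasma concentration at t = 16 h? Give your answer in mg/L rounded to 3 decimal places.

1427.197 mg/L

k = ln 2 / 13 = 0.05332 per h
Dose 1 (465 mg at t=0 h): 465·exp(−0.05332·16) = 198.132 mg/L
Dose 2 (230 mg at t=2 h): 230·exp(−0.05332·14) = 109.029 mg/L
Dose 3 (340 mg at t=4 h): 340·exp(−0.05332·12) = 179.310 mg/L
Dose 4 (20 mg at t=6 h): 20·exp(−0.05332·10) = 11.735 mg/L
Dose 5 (115 mg at t=8 h): 115·exp(−0.05332·8) = 75.067 mg/L
Dose 6 (405 mg at t=10 h): 405·exp(−0.05332·6) = 294.116 mg/L
Dose 7 (170 mg at t=12 h): 170·exp(−0.05332·4) = 137.349 mg/L
Dose 8 (470 mg at t=14 h): 470·exp(−0.05332·2) = 422.460 mg/L
C(16) = 198.132 + 109.029 + 179.310 + 11.735 + 75.067 + 294.116 + 137.349 + 422.460 = 1427.197 mg/L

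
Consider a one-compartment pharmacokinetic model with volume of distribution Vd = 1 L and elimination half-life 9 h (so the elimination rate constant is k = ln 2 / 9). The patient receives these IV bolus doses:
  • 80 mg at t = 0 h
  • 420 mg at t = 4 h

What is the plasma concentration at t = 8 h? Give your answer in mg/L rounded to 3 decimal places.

351.847 mg/L

k = ln 2 / 9 = 0.07702 per h
Dose 1 (80 mg at t=0 h): 80·exp(−0.07702·8) = 43.202 mg/L
Dose 2 (420 mg at t=4 h): 420·exp(−0.07702·4) = 308.644 mg/L
C(8) = 43.202 + 308.644 = 351.847 mg/L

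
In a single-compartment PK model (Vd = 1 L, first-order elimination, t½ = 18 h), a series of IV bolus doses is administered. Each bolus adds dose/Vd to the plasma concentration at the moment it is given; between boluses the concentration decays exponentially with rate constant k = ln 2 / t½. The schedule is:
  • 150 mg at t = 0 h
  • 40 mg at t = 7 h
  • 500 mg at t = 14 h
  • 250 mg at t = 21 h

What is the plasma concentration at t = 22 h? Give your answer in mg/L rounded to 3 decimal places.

694.732 mg/L

k = ln 2 / 18 = 0.03851 per h
Dose 1 (150 mg at t=0 h): 150·exp(−0.03851·22) = 64.293 mg/L
Dose 2 (40 mg at t=7 h): 40·exp(−0.03851·15) = 22.449 mg/L
Dose 3 (500 mg at t=14 h): 500·exp(−0.03851·8) = 367.434 mg/L
Dose 4 (250 mg at t=21 h): 250·exp(−0.03851·1) = 240.556 mg/L
C(22) = 64.293 + 22.449 + 367.434 + 240.556 = 694.732 mg/L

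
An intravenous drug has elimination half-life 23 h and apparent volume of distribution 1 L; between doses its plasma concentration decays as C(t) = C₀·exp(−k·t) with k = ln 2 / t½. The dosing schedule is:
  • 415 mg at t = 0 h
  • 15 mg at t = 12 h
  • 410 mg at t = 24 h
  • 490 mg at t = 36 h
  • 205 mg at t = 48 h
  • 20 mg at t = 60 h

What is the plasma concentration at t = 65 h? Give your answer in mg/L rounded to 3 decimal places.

k = ln 2 / 23 = 0.03014 per h
Dose 1 (415 mg at t=0 h): 415·exp(−0.03014·65) = 58.521 mg/L
Dose 2 (15 mg at t=12 h): 15·exp(−0.03014·53) = 3.037 mg/L
Dose 3 (410 mg at t=24 h): 410·exp(−0.03014·41) = 119.170 mg/L
Dose 4 (490 mg at t=36 h): 490·exp(−0.03014·29) = 204.473 mg/L
Dose 5 (205 mg at t=48 h): 205·exp(−0.03014·17) = 122.816 mg/L
Dose 6 (20 mg at t=60 h): 20·exp(−0.03014·5) = 17.202 mg/L
C(65) = 58.521 + 3.037 + 119.170 + 204.473 + 122.816 + 17.202 = 525.218 mg/L

525.218 mg/L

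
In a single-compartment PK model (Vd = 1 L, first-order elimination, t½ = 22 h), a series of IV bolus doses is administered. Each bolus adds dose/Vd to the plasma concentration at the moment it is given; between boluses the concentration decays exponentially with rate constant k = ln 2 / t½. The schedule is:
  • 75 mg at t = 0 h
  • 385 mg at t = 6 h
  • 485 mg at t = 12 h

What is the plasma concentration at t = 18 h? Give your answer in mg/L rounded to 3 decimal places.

707.790 mg/L

k = ln 2 / 22 = 0.03151 per h
Dose 1 (75 mg at t=0 h): 75·exp(−0.03151·18) = 42.537 mg/L
Dose 2 (385 mg at t=6 h): 385·exp(−0.03151·12) = 263.793 mg/L
Dose 3 (485 mg at t=12 h): 485·exp(−0.03151·6) = 401.460 mg/L
C(18) = 42.537 + 263.793 + 401.460 = 707.790 mg/L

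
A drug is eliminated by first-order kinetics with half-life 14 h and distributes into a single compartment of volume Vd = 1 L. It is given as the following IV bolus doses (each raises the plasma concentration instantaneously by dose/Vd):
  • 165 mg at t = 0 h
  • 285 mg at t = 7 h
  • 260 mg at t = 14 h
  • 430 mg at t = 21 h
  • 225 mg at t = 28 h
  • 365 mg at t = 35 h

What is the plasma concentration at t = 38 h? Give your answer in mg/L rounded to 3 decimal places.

k = ln 2 / 14 = 0.04951 per h
Dose 1 (165 mg at t=0 h): 165·exp(−0.04951·38) = 25.142 mg/L
Dose 2 (285 mg at t=7 h): 285·exp(−0.04951·31) = 61.416 mg/L
Dose 3 (260 mg at t=14 h): 260·exp(−0.04951·24) = 79.236 mg/L
Dose 4 (430 mg at t=21 h): 430·exp(−0.04951·17) = 185.324 mg/L
Dose 5 (225 mg at t=28 h): 225·exp(−0.04951·10) = 137.139 mg/L
Dose 6 (365 mg at t=35 h): 365·exp(−0.04951·3) = 314.620 mg/L
C(38) = 25.142 + 61.416 + 79.236 + 185.324 + 137.139 + 314.620 = 802.877 mg/L

802.877 mg/L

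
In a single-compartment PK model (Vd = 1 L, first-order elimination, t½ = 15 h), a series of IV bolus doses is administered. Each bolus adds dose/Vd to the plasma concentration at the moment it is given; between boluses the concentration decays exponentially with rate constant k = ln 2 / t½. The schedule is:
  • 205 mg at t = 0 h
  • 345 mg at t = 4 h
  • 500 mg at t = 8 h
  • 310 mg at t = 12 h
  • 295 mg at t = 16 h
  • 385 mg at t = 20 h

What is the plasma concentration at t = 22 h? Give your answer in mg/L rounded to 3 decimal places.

k = ln 2 / 15 = 0.04621 per h
Dose 1 (205 mg at t=0 h): 205·exp(−0.04621·22) = 74.173 mg/L
Dose 2 (345 mg at t=4 h): 345·exp(−0.04621·18) = 150.170 mg/L
Dose 3 (500 mg at t=8 h): 500·exp(−0.04621·14) = 261.824 mg/L
Dose 4 (310 mg at t=12 h): 310·exp(−0.04621·10) = 195.288 mg/L
Dose 5 (295 mg at t=16 h): 295·exp(−0.04621·6) = 223.568 mg/L
Dose 6 (385 mg at t=20 h): 385·exp(−0.04621·2) = 351.013 mg/L
C(22) = 74.173 + 150.170 + 261.824 + 195.288 + 223.568 + 351.013 = 1256.035 mg/L

1256.035 mg/L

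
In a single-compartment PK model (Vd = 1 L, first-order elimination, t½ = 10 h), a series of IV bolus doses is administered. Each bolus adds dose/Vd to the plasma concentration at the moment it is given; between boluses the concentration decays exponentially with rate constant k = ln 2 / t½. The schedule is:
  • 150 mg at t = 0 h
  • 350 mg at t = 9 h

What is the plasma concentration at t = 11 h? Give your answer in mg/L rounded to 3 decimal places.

374.670 mg/L

k = ln 2 / 10 = 0.06931 per h
Dose 1 (150 mg at t=0 h): 150·exp(−0.06931·11) = 69.977 mg/L
Dose 2 (350 mg at t=9 h): 350·exp(−0.06931·2) = 304.693 mg/L
C(11) = 69.977 + 304.693 = 374.670 mg/L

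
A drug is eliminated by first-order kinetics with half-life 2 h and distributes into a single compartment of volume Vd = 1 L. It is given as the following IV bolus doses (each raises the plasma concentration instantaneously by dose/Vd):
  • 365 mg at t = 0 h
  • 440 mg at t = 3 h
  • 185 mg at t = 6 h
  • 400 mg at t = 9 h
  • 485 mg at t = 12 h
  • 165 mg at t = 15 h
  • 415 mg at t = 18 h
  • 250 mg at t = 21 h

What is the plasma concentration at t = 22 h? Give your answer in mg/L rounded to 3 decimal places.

316.195 mg/L

k = ln 2 / 2 = 0.34657 per h
Dose 1 (365 mg at t=0 h): 365·exp(−0.34657·22) = 0.178 mg/L
Dose 2 (440 mg at t=3 h): 440·exp(−0.34657·19) = 0.608 mg/L
Dose 3 (185 mg at t=6 h): 185·exp(−0.34657·16) = 0.723 mg/L
Dose 4 (400 mg at t=9 h): 400·exp(−0.34657·13) = 4.419 mg/L
Dose 5 (485 mg at t=12 h): 485·exp(−0.34657·10) = 15.156 mg/L
Dose 6 (165 mg at t=15 h): 165·exp(−0.34657·7) = 14.584 mg/L
Dose 7 (415 mg at t=18 h): 415·exp(−0.34657·4) = 103.750 mg/L
Dose 8 (250 mg at t=21 h): 250·exp(−0.34657·1) = 176.777 mg/L
C(22) = 0.178 + 0.608 + 0.723 + 4.419 + 15.156 + 14.584 + 103.750 + 176.777 = 316.195 mg/L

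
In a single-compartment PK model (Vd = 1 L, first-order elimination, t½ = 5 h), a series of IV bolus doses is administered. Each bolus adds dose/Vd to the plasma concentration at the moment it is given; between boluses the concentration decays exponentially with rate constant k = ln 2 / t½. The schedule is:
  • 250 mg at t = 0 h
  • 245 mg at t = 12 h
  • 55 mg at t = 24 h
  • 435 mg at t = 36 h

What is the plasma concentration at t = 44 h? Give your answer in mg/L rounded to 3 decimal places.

k = ln 2 / 5 = 0.13863 per h
Dose 1 (250 mg at t=0 h): 250·exp(−0.13863·44) = 0.561 mg/L
Dose 2 (245 mg at t=12 h): 245·exp(−0.13863·32) = 2.901 mg/L
Dose 3 (55 mg at t=24 h): 55·exp(−0.13863·20) = 3.438 mg/L
Dose 4 (435 mg at t=36 h): 435·exp(−0.13863·8) = 143.496 mg/L
C(44) = 0.561 + 2.901 + 3.438 + 143.496 = 150.396 mg/L

150.396 mg/L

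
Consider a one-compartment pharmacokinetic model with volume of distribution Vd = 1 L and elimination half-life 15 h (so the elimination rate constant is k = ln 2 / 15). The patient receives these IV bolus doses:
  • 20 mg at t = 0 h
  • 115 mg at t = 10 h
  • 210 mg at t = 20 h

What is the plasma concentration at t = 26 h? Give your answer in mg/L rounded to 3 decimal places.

220.069 mg/L

k = ln 2 / 15 = 0.04621 per h
Dose 1 (20 mg at t=0 h): 20·exp(−0.04621·26) = 6.015 mg/L
Dose 2 (115 mg at t=10 h): 115·exp(−0.04621·16) = 54.903 mg/L
Dose 3 (210 mg at t=20 h): 210·exp(−0.04621·6) = 159.150 mg/L
C(26) = 6.015 + 54.903 + 159.150 = 220.069 mg/L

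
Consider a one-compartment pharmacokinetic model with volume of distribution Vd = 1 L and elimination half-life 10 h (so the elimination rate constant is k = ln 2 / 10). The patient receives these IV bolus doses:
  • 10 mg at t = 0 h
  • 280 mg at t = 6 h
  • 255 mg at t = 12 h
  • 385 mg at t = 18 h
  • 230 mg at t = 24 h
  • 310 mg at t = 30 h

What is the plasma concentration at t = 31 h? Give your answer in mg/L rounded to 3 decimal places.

k = ln 2 / 10 = 0.06931 per h
Dose 1 (10 mg at t=0 h): 10·exp(−0.06931·31) = 1.166 mg/L
Dose 2 (280 mg at t=6 h): 280·exp(−0.06931·25) = 49.497 mg/L
Dose 3 (255 mg at t=12 h): 255·exp(−0.06931·19) = 68.326 mg/L
Dose 4 (385 mg at t=18 h): 385·exp(−0.06931·13) = 156.359 mg/L
Dose 5 (230 mg at t=24 h): 230·exp(−0.06931·7) = 141.582 mg/L
Dose 6 (310 mg at t=30 h): 310·exp(−0.06931·1) = 289.240 mg/L
C(31) = 1.166 + 49.497 + 68.326 + 156.359 + 141.582 + 289.240 = 706.170 mg/L

706.170 mg/L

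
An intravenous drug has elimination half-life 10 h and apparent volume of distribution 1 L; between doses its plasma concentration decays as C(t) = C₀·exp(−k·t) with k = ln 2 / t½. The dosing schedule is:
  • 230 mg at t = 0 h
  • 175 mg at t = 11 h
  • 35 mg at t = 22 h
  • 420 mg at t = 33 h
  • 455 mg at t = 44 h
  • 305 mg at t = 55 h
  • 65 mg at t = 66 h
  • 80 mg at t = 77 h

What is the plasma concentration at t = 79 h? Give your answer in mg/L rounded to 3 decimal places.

k = ln 2 / 10 = 0.06931 per h
Dose 1 (230 mg at t=0 h): 230·exp(−0.06931·79) = 0.963 mg/L
Dose 2 (175 mg at t=11 h): 175·exp(−0.06931·68) = 1.570 mg/L
Dose 3 (35 mg at t=22 h): 35·exp(−0.06931·57) = 0.673 mg/L
Dose 4 (420 mg at t=33 h): 420·exp(−0.06931·46) = 17.319 mg/L
Dose 5 (455 mg at t=44 h): 455·exp(−0.06931·35) = 40.217 mg/L
Dose 6 (305 mg at t=55 h): 305·exp(−0.06931·24) = 57.787 mg/L
Dose 7 (65 mg at t=66 h): 65·exp(−0.06931·13) = 26.398 mg/L
Dose 8 (80 mg at t=77 h): 80·exp(−0.06931·2) = 69.644 mg/L
C(79) = 0.963 + 1.570 + 0.673 + 17.319 + 40.217 + 57.787 + 26.398 + 69.644 = 214.571 mg/L

214.571 mg/L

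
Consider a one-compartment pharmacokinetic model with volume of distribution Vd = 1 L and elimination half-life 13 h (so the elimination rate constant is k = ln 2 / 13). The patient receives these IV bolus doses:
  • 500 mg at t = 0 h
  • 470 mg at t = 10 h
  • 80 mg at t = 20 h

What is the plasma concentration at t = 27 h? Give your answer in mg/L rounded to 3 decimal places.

k = ln 2 / 13 = 0.05332 per h
Dose 1 (500 mg at t=0 h): 500·exp(−0.05332·27) = 118.510 mg/L
Dose 2 (470 mg at t=10 h): 470·exp(−0.05332·17) = 189.864 mg/L
Dose 3 (80 mg at t=20 h): 80·exp(−0.05332·7) = 55.080 mg/L
C(27) = 118.510 + 189.864 + 55.080 = 363.454 mg/L

363.454 mg/L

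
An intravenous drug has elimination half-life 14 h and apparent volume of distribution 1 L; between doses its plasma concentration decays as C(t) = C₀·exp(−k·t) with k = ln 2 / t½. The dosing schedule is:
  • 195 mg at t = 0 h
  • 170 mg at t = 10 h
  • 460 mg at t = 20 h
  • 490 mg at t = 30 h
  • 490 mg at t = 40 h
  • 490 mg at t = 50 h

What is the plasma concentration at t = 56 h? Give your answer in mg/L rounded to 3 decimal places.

k = ln 2 / 14 = 0.04951 per h
Dose 1 (195 mg at t=0 h): 195·exp(−0.04951·56) = 12.188 mg/L
Dose 2 (170 mg at t=10 h): 170·exp(−0.04951·46) = 17.432 mg/L
Dose 3 (460 mg at t=20 h): 460·exp(−0.04951·36) = 77.389 mg/L
Dose 4 (490 mg at t=30 h): 490·exp(−0.04951·26) = 135.251 mg/L
Dose 5 (490 mg at t=40 h): 490·exp(−0.04951·16) = 221.902 mg/L
Dose 6 (490 mg at t=50 h): 490·exp(−0.04951·6) = 364.069 mg/L
C(56) = 12.188 + 17.432 + 77.389 + 135.251 + 221.902 + 364.069 = 828.231 mg/L

828.231 mg/L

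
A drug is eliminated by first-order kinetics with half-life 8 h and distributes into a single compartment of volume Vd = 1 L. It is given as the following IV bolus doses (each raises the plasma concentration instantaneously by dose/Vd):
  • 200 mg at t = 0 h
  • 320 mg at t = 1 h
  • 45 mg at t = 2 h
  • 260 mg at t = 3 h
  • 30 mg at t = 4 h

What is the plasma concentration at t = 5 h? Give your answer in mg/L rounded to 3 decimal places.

636.801 mg/L

k = ln 2 / 8 = 0.08664 per h
Dose 1 (200 mg at t=0 h): 200·exp(−0.08664·5) = 129.684 mg/L
Dose 2 (320 mg at t=1 h): 320·exp(−0.08664·4) = 226.274 mg/L
Dose 3 (45 mg at t=2 h): 45·exp(−0.08664·3) = 34.700 mg/L
Dose 4 (260 mg at t=3 h): 260·exp(−0.08664·2) = 218.633 mg/L
Dose 5 (30 mg at t=4 h): 30·exp(−0.08664·1) = 27.510 mg/L
C(5) = 129.684 + 226.274 + 34.700 + 218.633 + 27.510 = 636.801 mg/L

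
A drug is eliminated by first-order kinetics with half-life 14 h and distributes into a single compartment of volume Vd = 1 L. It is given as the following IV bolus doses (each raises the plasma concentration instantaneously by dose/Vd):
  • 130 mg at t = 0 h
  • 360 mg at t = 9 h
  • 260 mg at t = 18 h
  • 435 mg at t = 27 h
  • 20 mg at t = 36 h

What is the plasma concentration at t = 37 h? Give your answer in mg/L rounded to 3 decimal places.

k = ln 2 / 14 = 0.04951 per h
Dose 1 (130 mg at t=0 h): 130·exp(−0.04951·37) = 20.814 mg/L
Dose 2 (360 mg at t=9 h): 360·exp(−0.04951·28) = 90.000 mg/L
Dose 3 (260 mg at t=18 h): 260·exp(−0.04951·19) = 101.492 mg/L
Dose 4 (435 mg at t=27 h): 435·exp(−0.04951·10) = 265.135 mg/L
Dose 5 (20 mg at t=36 h): 20·exp(−0.04951·1) = 19.034 mg/L
C(37) = 20.814 + 90.000 + 101.492 + 265.135 + 19.034 = 496.476 mg/L

496.476 mg/L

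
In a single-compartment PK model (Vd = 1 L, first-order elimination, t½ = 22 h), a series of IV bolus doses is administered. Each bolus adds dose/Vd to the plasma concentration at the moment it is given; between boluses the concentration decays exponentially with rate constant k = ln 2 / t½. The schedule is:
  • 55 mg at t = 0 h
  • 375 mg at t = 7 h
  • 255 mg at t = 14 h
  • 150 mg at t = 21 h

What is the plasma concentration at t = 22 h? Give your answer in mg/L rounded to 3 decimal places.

k = ln 2 / 22 = 0.03151 per h
Dose 1 (55 mg at t=0 h): 55·exp(−0.03151·22) = 27.500 mg/L
Dose 2 (375 mg at t=7 h): 375·exp(−0.03151·15) = 233.767 mg/L
Dose 3 (255 mg at t=14 h): 255·exp(−0.03151·8) = 198.187 mg/L
Dose 4 (150 mg at t=21 h): 150·exp(−0.03151·1) = 145.348 mg/L
C(22) = 27.500 + 233.767 + 198.187 + 145.348 = 604.802 mg/L

604.802 mg/L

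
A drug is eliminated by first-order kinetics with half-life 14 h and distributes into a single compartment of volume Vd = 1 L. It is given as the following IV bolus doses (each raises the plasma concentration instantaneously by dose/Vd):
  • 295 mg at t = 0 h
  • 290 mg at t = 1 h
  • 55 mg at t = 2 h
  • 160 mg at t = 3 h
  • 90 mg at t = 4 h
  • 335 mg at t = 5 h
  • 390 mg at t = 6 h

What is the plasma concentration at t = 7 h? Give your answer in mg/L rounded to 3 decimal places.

1350.414 mg/L

k = ln 2 / 14 = 0.04951 per h
Dose 1 (295 mg at t=0 h): 295·exp(−0.04951·7) = 208.597 mg/L
Dose 2 (290 mg at t=1 h): 290·exp(−0.04951·6) = 215.469 mg/L
Dose 3 (55 mg at t=2 h): 55·exp(−0.04951·5) = 42.939 mg/L
Dose 4 (160 mg at t=3 h): 160·exp(−0.04951·4) = 131.254 mg/L
Dose 5 (90 mg at t=4 h): 90·exp(−0.04951·3) = 77.578 mg/L
Dose 6 (335 mg at t=5 h): 335·exp(−0.04951·2) = 303.417 mg/L
Dose 7 (390 mg at t=6 h): 390·exp(−0.04951·1) = 371.161 mg/L
C(7) = 208.597 + 215.469 + 42.939 + 131.254 + 77.578 + 303.417 + 371.161 = 1350.414 mg/L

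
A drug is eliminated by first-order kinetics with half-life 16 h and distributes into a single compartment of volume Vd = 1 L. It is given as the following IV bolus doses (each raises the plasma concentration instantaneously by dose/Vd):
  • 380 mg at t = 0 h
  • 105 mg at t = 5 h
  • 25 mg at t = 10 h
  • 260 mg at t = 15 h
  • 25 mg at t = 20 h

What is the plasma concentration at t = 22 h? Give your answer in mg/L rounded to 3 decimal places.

k = ln 2 / 16 = 0.04332 per h
Dose 1 (380 mg at t=0 h): 380·exp(−0.04332·22) = 146.510 mg/L
Dose 2 (105 mg at t=5 h): 105·exp(−0.04332·17) = 50.274 mg/L
Dose 3 (25 mg at t=10 h): 25·exp(−0.04332·12) = 14.865 mg/L
Dose 4 (260 mg at t=15 h): 260·exp(−0.04332·7) = 191.987 mg/L
Dose 5 (25 mg at t=20 h): 25·exp(−0.04332·2) = 22.925 mg/L
C(22) = 146.510 + 50.274 + 14.865 + 191.987 + 22.925 = 426.562 mg/L

426.562 mg/L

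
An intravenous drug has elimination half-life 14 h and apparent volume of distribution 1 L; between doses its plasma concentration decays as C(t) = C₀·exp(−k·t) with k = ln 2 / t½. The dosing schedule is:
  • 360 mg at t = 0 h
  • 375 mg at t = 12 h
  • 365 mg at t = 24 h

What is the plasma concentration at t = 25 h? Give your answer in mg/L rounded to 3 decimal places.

k = ln 2 / 14 = 0.04951 per h
Dose 1 (360 mg at t=0 h): 360·exp(−0.04951·25) = 104.412 mg/L
Dose 2 (375 mg at t=12 h): 375·exp(−0.04951·13) = 197.017 mg/L
Dose 3 (365 mg at t=24 h): 365·exp(−0.04951·1) = 347.369 mg/L
C(25) = 104.412 + 197.017 + 347.369 = 648.797 mg/L

648.797 mg/L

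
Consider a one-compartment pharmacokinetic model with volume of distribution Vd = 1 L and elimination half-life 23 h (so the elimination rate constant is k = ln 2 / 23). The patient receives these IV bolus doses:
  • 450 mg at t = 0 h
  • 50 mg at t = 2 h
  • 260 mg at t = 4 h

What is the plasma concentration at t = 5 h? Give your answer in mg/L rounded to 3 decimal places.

685.013 mg/L

k = ln 2 / 23 = 0.03014 per h
Dose 1 (450 mg at t=0 h): 450·exp(−0.03014·5) = 387.054 mg/L
Dose 2 (50 mg at t=2 h): 50·exp(−0.03014·3) = 45.678 mg/L
Dose 3 (260 mg at t=4 h): 260·exp(−0.03014·1) = 252.281 mg/L
C(5) = 387.054 + 45.678 + 252.281 = 685.013 mg/L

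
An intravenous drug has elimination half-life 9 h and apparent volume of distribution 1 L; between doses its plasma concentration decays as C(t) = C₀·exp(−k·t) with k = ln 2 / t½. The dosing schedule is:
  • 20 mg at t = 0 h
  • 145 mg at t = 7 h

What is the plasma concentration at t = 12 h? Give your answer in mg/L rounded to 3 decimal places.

k = ln 2 / 9 = 0.07702 per h
Dose 1 (20 mg at t=0 h): 20·exp(−0.07702·12) = 7.937 mg/L
Dose 2 (145 mg at t=7 h): 145·exp(−0.07702·5) = 98.657 mg/L
C(12) = 7.937 + 98.657 = 106.594 mg/L

106.594 mg/L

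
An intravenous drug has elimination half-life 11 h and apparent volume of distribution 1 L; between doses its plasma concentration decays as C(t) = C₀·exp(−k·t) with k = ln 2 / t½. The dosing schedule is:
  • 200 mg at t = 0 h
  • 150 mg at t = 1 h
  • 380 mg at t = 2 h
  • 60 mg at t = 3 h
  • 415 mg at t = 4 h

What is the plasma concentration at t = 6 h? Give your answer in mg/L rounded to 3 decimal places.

957.359 mg/L

k = ln 2 / 11 = 0.06301 per h
Dose 1 (200 mg at t=0 h): 200·exp(−0.06301·6) = 137.035 mg/L
Dose 2 (150 mg at t=1 h): 150·exp(−0.06301·5) = 109.461 mg/L
Dose 3 (380 mg at t=2 h): 380·exp(−0.06301·4) = 295.337 mg/L
Dose 4 (60 mg at t=3 h): 60·exp(−0.06301·3) = 49.665 mg/L
Dose 5 (415 mg at t=4 h): 415·exp(−0.06301·2) = 365.860 mg/L
C(6) = 137.035 + 109.461 + 295.337 + 49.665 + 365.860 = 957.359 mg/L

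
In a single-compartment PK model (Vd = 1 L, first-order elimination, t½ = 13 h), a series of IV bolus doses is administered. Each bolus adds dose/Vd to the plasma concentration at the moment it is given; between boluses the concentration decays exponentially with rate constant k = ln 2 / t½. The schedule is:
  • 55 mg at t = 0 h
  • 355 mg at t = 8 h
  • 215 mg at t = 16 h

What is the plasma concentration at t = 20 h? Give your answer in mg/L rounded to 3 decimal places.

379.860 mg/L

k = ln 2 / 13 = 0.05332 per h
Dose 1 (55 mg at t=0 h): 55·exp(−0.05332·20) = 18.934 mg/L
Dose 2 (355 mg at t=8 h): 355·exp(−0.05332·12) = 187.221 mg/L
Dose 3 (215 mg at t=16 h): 215·exp(−0.05332·4) = 173.706 mg/L
C(20) = 18.934 + 187.221 + 173.706 = 379.860 mg/L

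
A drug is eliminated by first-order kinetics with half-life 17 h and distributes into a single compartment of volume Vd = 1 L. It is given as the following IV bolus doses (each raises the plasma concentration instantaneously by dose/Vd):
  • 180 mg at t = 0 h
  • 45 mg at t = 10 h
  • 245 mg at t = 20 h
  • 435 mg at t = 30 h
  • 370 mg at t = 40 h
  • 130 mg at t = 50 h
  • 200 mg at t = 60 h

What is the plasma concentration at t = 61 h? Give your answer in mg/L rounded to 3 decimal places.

621.717 mg/L

k = ln 2 / 17 = 0.04077 per h
Dose 1 (180 mg at t=0 h): 180·exp(−0.04077·61) = 14.966 mg/L
Dose 2 (45 mg at t=10 h): 45·exp(−0.04077·51) = 5.625 mg/L
Dose 3 (245 mg at t=20 h): 245·exp(−0.04077·41) = 46.042 mg/L
Dose 4 (435 mg at t=30 h): 435·exp(−0.04077·31) = 122.900 mg/L
Dose 5 (370 mg at t=40 h): 370·exp(−0.04077·21) = 157.160 mg/L
Dose 6 (130 mg at t=50 h): 130·exp(−0.04077·11) = 83.016 mg/L
Dose 7 (200 mg at t=60 h): 200·exp(−0.04077·1) = 192.009 mg/L
C(61) = 14.966 + 5.625 + 46.042 + 122.900 + 157.160 + 83.016 + 192.009 = 621.717 mg/L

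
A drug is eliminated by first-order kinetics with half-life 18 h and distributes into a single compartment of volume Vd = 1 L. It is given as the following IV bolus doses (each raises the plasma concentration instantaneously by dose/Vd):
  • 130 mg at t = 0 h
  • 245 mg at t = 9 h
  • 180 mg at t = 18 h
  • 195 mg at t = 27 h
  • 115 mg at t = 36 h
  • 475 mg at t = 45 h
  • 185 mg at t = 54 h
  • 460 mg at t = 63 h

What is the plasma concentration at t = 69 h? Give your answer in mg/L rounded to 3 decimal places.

k = ln 2 / 18 = 0.03851 per h
Dose 1 (130 mg at t=0 h): 130·exp(−0.03851·69) = 9.120 mg/L
Dose 2 (245 mg at t=9 h): 245·exp(−0.03851·60) = 24.307 mg/L
Dose 3 (180 mg at t=18 h): 180·exp(−0.03851·51) = 25.255 mg/L
Dose 4 (195 mg at t=27 h): 195·exp(−0.03851·42) = 38.693 mg/L
Dose 5 (115 mg at t=36 h): 115·exp(−0.03851·33) = 32.271 mg/L
Dose 6 (475 mg at t=45 h): 475·exp(−0.03851·24) = 188.504 mg/L
Dose 7 (185 mg at t=54 h): 185·exp(−0.03851·15) = 103.828 mg/L
Dose 8 (460 mg at t=63 h): 460·exp(−0.03851·6) = 365.102 mg/L
C(69) = 9.120 + 24.307 + 25.255 + 38.693 + 32.271 + 188.504 + 103.828 + 365.102 = 787.080 mg/L

787.080 mg/L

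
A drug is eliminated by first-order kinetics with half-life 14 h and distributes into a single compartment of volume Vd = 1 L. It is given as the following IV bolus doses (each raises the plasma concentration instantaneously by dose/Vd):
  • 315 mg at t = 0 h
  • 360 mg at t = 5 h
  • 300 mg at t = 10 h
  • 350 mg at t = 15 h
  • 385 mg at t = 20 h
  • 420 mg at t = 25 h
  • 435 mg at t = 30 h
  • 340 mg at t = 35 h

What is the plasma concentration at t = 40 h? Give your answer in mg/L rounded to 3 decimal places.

1150.013 mg/L

k = ln 2 / 14 = 0.04951 per h
Dose 1 (315 mg at t=0 h): 315·exp(−0.04951·40) = 43.474 mg/L
Dose 2 (360 mg at t=5 h): 360·exp(−0.04951·35) = 63.640 mg/L
Dose 3 (300 mg at t=10 h): 300·exp(−0.04951·30) = 67.929 mg/L
Dose 4 (350 mg at t=15 h): 350·exp(−0.04951·25) = 101.511 mg/L
Dose 5 (385 mg at t=20 h): 385·exp(−0.04951·20) = 143.027 mg/L
Dose 6 (420 mg at t=25 h): 420·exp(−0.04951·15) = 199.856 mg/L
Dose 7 (435 mg at t=30 h): 435·exp(−0.04951·10) = 265.135 mg/L
Dose 8 (340 mg at t=35 h): 340·exp(−0.04951·5) = 265.441 mg/L
C(40) = 43.474 + 63.640 + 67.929 + 101.511 + 143.027 + 199.856 + 265.135 + 265.441 = 1150.013 mg/L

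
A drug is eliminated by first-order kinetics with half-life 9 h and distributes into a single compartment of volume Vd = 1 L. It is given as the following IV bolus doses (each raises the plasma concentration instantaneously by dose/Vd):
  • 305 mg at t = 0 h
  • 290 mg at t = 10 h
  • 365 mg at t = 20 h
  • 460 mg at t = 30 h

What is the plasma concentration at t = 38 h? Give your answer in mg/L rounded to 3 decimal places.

k = ln 2 / 9 = 0.07702 per h
Dose 1 (305 mg at t=0 h): 305·exp(−0.07702·38) = 16.341 mg/L
Dose 2 (290 mg at t=10 h): 290·exp(−0.07702·28) = 33.563 mg/L
Dose 3 (365 mg at t=20 h): 365·exp(−0.07702·18) = 91.250 mg/L
Dose 4 (460 mg at t=30 h): 460·exp(−0.07702·8) = 248.414 mg/L
C(38) = 16.341 + 33.563 + 91.250 + 248.414 = 389.568 mg/L

389.568 mg/L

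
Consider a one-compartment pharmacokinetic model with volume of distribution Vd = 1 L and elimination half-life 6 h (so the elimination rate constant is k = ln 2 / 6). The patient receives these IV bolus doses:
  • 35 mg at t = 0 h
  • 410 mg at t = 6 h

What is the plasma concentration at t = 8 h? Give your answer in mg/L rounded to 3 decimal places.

339.307 mg/L

k = ln 2 / 6 = 0.11552 per h
Dose 1 (35 mg at t=0 h): 35·exp(−0.11552·8) = 13.890 mg/L
Dose 2 (410 mg at t=6 h): 410·exp(−0.11552·2) = 325.417 mg/L
C(8) = 13.890 + 325.417 = 339.307 mg/L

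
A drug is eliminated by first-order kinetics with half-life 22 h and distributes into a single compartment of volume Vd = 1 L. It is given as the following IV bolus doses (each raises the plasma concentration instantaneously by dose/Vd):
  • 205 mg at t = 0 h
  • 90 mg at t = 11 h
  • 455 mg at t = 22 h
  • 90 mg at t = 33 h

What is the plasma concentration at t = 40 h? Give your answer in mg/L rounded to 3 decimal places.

k = ln 2 / 22 = 0.03151 per h
Dose 1 (205 mg at t=0 h): 205·exp(−0.03151·40) = 58.134 mg/L
Dose 2 (90 mg at t=11 h): 90·exp(−0.03151·29) = 36.094 mg/L
Dose 3 (455 mg at t=22 h): 455·exp(−0.03151·18) = 258.056 mg/L
Dose 4 (90 mg at t=33 h): 90·exp(−0.03151·7) = 72.187 mg/L
C(40) = 58.134 + 36.094 + 258.056 + 72.187 = 424.470 mg/L

424.470 mg/L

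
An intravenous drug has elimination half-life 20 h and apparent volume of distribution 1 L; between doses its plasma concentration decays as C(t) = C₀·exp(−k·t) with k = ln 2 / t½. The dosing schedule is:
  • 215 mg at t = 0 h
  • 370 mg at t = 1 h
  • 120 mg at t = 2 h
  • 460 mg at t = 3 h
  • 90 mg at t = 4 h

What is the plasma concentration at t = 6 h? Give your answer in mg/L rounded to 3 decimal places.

1088.780 mg/L

k = ln 2 / 20 = 0.03466 per h
Dose 1 (215 mg at t=0 h): 215·exp(−0.03466·6) = 174.634 mg/L
Dose 2 (370 mg at t=1 h): 370·exp(−0.03466·5) = 311.132 mg/L
Dose 3 (120 mg at t=2 h): 120·exp(−0.03466·4) = 104.466 mg/L
Dose 4 (460 mg at t=3 h): 460·exp(−0.03466·3) = 414.575 mg/L
Dose 5 (90 mg at t=4 h): 90·exp(−0.03466·2) = 83.973 mg/L
C(6) = 174.634 + 311.132 + 104.466 + 414.575 + 83.973 = 1088.780 mg/L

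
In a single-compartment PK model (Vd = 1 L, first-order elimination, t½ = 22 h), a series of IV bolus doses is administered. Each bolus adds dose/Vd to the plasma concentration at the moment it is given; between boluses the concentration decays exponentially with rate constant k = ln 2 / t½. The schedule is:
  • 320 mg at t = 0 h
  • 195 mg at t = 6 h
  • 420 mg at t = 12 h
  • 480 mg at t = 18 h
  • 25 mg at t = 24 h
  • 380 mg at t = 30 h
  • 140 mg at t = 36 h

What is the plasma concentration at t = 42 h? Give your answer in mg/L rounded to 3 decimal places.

k = ln 2 / 22 = 0.03151 per h
Dose 1 (320 mg at t=0 h): 320·exp(−0.03151·42) = 85.203 mg/L
Dose 2 (195 mg at t=6 h): 195·exp(−0.03151·36) = 62.725 mg/L
Dose 3 (420 mg at t=12 h): 420·exp(−0.03151·30) = 163.213 mg/L
Dose 4 (480 mg at t=18 h): 480·exp(−0.03151·24) = 225.343 mg/L
Dose 5 (25 mg at t=24 h): 25·exp(−0.03151·18) = 14.179 mg/L
Dose 6 (380 mg at t=30 h): 380·exp(−0.03151·12) = 260.367 mg/L
Dose 7 (140 mg at t=36 h): 140·exp(−0.03151·6) = 115.885 mg/L
C(42) = 85.203 + 62.725 + 163.213 + 225.343 + 14.179 + 260.367 + 115.885 = 926.915 mg/L

926.915 mg/L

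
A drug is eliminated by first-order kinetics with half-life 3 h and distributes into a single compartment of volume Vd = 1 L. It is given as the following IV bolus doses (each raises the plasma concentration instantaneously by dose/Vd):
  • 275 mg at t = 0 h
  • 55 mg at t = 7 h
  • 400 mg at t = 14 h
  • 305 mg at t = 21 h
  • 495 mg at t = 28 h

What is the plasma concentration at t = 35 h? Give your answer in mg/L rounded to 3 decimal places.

113.524 mg/L

k = ln 2 / 3 = 0.23105 per h
Dose 1 (275 mg at t=0 h): 275·exp(−0.23105·35) = 0.085 mg/L
Dose 2 (55 mg at t=7 h): 55·exp(−0.23105·28) = 0.085 mg/L
Dose 3 (400 mg at t=14 h): 400·exp(−0.23105·21) = 3.125 mg/L
Dose 4 (305 mg at t=21 h): 305·exp(−0.23105·14) = 12.009 mg/L
Dose 5 (495 mg at t=28 h): 495·exp(−0.23105·7) = 98.220 mg/L
C(35) = 0.085 + 0.085 + 3.125 + 12.009 + 98.220 = 113.524 mg/L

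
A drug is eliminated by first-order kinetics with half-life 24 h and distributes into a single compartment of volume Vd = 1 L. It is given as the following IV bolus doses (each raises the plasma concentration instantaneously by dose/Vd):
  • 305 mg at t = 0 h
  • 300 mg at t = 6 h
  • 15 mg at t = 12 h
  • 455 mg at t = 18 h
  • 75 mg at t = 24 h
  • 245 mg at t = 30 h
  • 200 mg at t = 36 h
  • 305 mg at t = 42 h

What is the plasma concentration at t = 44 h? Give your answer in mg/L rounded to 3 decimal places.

k = ln 2 / 24 = 0.02888 per h
Dose 1 (305 mg at t=0 h): 305·exp(−0.02888·44) = 85.588 mg/L
Dose 2 (300 mg at t=6 h): 300·exp(−0.02888·38) = 100.113 mg/L
Dose 3 (15 mg at t=12 h): 15·exp(−0.02888·32) = 5.953 mg/L
Dose 4 (455 mg at t=18 h): 455·exp(−0.02888·26) = 214.731 mg/L
Dose 5 (75 mg at t=24 h): 75·exp(−0.02888·20) = 42.092 mg/L
Dose 6 (245 mg at t=30 h): 245·exp(−0.02888·14) = 163.518 mg/L
Dose 7 (200 mg at t=36 h): 200·exp(−0.02888·8) = 158.740 mg/L
Dose 8 (305 mg at t=42 h): 305·exp(−0.02888·2) = 287.882 mg/L
C(44) = 85.588 + 100.113 + 5.953 + 214.731 + 42.092 + 163.518 + 158.740 + 287.882 = 1058.617 mg/L

1058.617 mg/L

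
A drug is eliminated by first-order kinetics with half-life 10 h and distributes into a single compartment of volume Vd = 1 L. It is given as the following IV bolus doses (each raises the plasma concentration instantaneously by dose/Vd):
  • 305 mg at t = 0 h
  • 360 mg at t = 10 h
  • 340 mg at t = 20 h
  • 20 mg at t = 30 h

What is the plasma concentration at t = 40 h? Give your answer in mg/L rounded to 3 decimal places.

k = ln 2 / 10 = 0.06931 per h
Dose 1 (305 mg at t=0 h): 305·exp(−0.06931·40) = 19.062 mg/L
Dose 2 (360 mg at t=10 h): 360·exp(−0.06931·30) = 45.000 mg/L
Dose 3 (340 mg at t=20 h): 340·exp(−0.06931·20) = 85.000 mg/L
Dose 4 (20 mg at t=30 h): 20·exp(−0.06931·10) = 10.000 mg/L
C(40) = 19.062 + 45.000 + 85.000 + 10.000 = 159.062 mg/L

159.062 mg/L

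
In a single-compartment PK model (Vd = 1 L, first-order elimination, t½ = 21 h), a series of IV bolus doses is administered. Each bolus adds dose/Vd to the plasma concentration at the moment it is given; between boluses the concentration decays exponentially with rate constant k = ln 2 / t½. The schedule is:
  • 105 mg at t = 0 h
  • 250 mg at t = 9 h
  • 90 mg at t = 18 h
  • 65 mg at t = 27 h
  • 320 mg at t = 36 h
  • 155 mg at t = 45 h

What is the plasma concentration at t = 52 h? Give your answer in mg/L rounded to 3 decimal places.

k = ln 2 / 21 = 0.03301 per h
Dose 1 (105 mg at t=0 h): 105·exp(−0.03301·52) = 18.870 mg/L
Dose 2 (250 mg at t=9 h): 250·exp(−0.03301·43) = 60.471 mg/L
Dose 3 (90 mg at t=18 h): 90·exp(−0.03301·34) = 29.300 mg/L
Dose 4 (65 mg at t=27 h): 65·exp(−0.03301·25) = 28.480 mg/L
Dose 5 (320 mg at t=36 h): 320·exp(−0.03301·16) = 188.710 mg/L
Dose 6 (155 mg at t=45 h): 155·exp(−0.03301·7) = 123.024 mg/L
C(52) = 18.870 + 60.471 + 29.300 + 28.480 + 188.710 + 123.024 = 448.854 mg/L

448.854 mg/L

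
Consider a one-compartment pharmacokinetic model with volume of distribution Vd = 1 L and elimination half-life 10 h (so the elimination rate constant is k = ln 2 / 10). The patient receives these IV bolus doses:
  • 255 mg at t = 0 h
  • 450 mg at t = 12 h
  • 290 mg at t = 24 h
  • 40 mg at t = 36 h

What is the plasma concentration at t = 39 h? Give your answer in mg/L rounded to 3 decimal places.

k = ln 2 / 10 = 0.06931 per h
Dose 1 (255 mg at t=0 h): 255·exp(−0.06931·39) = 17.081 mg/L
Dose 2 (450 mg at t=12 h): 450·exp(−0.06931·27) = 69.252 mg/L
Dose 3 (290 mg at t=24 h): 290·exp(−0.06931·15) = 102.530 mg/L
Dose 4 (40 mg at t=36 h): 40·exp(−0.06931·3) = 32.490 mg/L
C(39) = 17.081 + 69.252 + 102.530 + 32.490 = 221.354 mg/L

221.354 mg/L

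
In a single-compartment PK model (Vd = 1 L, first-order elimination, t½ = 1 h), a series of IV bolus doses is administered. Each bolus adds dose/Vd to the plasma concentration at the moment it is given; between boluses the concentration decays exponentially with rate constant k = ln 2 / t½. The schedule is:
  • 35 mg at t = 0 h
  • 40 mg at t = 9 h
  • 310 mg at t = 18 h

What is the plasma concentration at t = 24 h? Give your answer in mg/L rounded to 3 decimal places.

4.845 mg/L

k = ln 2 / 1 = 0.69315 per h
Dose 1 (35 mg at t=0 h): 35·exp(−0.69315·24) = 0.000 mg/L
Dose 2 (40 mg at t=9 h): 40·exp(−0.69315·15) = 0.001 mg/L
Dose 3 (310 mg at t=18 h): 310·exp(−0.69315·6) = 4.844 mg/L
C(24) = 0.000 + 0.001 + 4.844 = 4.845 mg/L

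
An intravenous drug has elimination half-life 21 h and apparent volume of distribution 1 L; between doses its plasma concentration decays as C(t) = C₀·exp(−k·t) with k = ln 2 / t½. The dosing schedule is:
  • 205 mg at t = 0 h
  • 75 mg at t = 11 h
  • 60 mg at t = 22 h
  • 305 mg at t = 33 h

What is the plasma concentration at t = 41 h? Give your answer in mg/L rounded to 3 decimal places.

347.098 mg/L

k = ln 2 / 21 = 0.03301 per h
Dose 1 (205 mg at t=0 h): 205·exp(−0.03301·41) = 52.970 mg/L
Dose 2 (75 mg at t=11 h): 75·exp(−0.03301·30) = 27.862 mg/L
Dose 3 (60 mg at t=22 h): 60·exp(−0.03301·19) = 32.047 mg/L
Dose 4 (305 mg at t=33 h): 305·exp(−0.03301·8) = 234.219 mg/L
C(41) = 52.970 + 27.862 + 32.047 + 234.219 = 347.098 mg/L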